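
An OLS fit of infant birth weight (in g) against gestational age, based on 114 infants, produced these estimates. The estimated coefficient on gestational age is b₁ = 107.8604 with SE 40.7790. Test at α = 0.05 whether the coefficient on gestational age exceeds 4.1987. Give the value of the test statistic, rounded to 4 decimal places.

H₀: β₁ = 4.1987 vs H₁: β₁ > 4.1987.
t = (b₁ − β₁⁰)/SE = (107.8604 − 4.1987) / 40.7790 = 2.5420.
df = n − 2 = 114 − 2 = 112.
One-sided p ≈ 0.0062, which is < 0.05, so reject H₀.
There is evidence that the true slope on gestational age exceeds 4.1987 g per unit.

t = 2.5420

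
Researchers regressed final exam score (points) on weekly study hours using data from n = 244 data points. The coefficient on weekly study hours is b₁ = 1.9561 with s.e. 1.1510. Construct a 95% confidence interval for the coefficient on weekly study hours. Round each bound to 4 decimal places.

df = n − 2 = 244 − 2 = 242.
t* = t_{0.025, 242} = 1.969815.
Margin = t* × SE = 1.969815 × 1.1510 = 2.267257.
CI: 1.9561 ± 2.267257 → (-0.3112, 4.2234).
With 95% confidence, each one-unit increase in weekly study hours is associated with a change of between -0.3112 and 4.2234 points in final exam score.

(-0.3112, 4.2234)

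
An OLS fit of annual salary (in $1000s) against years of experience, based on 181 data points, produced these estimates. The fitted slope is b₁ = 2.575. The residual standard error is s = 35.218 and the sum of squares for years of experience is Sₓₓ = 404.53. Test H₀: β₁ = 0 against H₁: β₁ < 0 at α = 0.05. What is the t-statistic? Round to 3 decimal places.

t = 1.471

SE(b₁) = s/√Sₓₓ = 35.218/√404.53 = 1.75101.
t = 2.575 / 1.75101 = 1.471.
df = n − 2 = 179.
One-sided p ≈ 0.9284, which is ≥ 0.05, so fail to reject H₀.
The data do not give significant evidence that the true slope on years of experience is negative.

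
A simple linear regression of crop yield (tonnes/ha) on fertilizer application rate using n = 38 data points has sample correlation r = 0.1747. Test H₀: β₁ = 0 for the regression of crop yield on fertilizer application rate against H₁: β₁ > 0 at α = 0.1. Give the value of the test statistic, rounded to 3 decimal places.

t = 1.065

t = r·√(n − 2)/√(1 − r²) = 0.1747·√36/√0.96948 = 1.065.
df = n − 2 = 36.
One-sided p ≈ 0.1471, which is ≥ 0.1, so fail to reject H₀.
The data do not give significant evidence of a linear association between fertilizer application rate and crop yield.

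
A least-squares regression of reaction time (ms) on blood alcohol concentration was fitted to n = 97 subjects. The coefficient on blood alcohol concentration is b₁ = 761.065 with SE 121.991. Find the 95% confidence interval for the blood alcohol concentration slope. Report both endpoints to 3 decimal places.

(518.882, 1003.248)

df = n − 2 = 97 − 2 = 95.
t* = t_{0.025, 95} = 1.985251.
Margin = t* × SE = 1.985251 × 121.991 = 242.18276.
CI: 761.065 ± 242.18276 → (518.882, 1003.248).
With 95% confidence, each one-unit increase in blood alcohol concentration is associated with a change of between 518.882 and 1003.248 ms in reaction time.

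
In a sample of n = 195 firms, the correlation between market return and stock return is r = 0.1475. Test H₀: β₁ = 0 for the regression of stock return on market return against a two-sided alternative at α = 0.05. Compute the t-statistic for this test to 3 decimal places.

t = r·√(n − 2)/√(1 − r²) = 0.1475·√193/√0.978244 = 2.072.
df = n − 2 = 193.
Two-sided p ≈ 0.0396, which is < 0.05, so reject H₀.
There is evidence of a linear association between market return and stock return.

t = 2.072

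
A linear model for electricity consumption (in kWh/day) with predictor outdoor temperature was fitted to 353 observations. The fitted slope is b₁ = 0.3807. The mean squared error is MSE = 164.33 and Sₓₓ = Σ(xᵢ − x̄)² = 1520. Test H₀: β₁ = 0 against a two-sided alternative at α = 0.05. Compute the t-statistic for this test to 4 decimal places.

t = 1.1578

SE(b₁) = √(MSE/Sₓₓ) = √(164.33/1520) = 0.328804.
t = 0.3807 / 0.328804 = 1.1578.
df = n − 2 = 351.
Two-sided p ≈ 0.2477, which is ≥ 0.05, so fail to reject H₀.
The data do not give significant evidence of an association between outdoor temperature and electricity consumption.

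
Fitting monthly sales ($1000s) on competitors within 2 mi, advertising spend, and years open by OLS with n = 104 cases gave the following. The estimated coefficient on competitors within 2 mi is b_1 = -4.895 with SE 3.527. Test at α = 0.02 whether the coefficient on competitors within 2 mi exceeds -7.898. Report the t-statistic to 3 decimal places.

t = 0.851

H₀: β₁ = -7.898 vs H₁: β₁ > -7.898.
t = (b_1 − β₁⁰)/SE = (-4.895 − (-7.898)) / 3.527 = 0.851.
df = n − k − 1 = 104 − 3 − 1 = 100.
One-sided p ≈ 0.1983, which is ≥ 0.02, so fail to reject H₀.
The data do not give significant evidence that the true slope on competitors within 2 mi exceeds -7.898 $1000s per unit, holding the other predictors fixed.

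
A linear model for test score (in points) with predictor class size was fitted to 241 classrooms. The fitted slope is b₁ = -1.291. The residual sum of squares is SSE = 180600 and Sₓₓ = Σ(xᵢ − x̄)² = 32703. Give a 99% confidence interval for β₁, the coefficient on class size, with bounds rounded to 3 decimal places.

(-1.686, -0.896)

MSE = SSE/(n − 2) = 180600/239 = 755.649.
SE(b₁) = √(MSE/Sₓₓ) = √(755.649/32703) = 0.152008.
df = n − 2 = 239.
t* = t_{0.005, 239} = 2.596556.
Margin = t* × SE = 2.596556 × 0.152008 = 0.39470.
CI: -1.291 ± 0.39470 → (-1.686, -0.896).
With 99% confidence, each one-unit increase in class size is associated with a change of between -1.686 and -0.896 points in test score.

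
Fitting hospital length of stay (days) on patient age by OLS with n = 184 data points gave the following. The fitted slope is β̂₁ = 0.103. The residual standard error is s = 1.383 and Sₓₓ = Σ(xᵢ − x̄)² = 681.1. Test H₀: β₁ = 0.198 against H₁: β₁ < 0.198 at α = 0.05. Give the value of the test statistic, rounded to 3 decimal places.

SE(β̂₁) = s/√Sₓₓ = 1.383/√681.1 = 0.0529928.
t = (0.103 − 0.198) / 0.0529928 = -1.793.
df = n − 2 = 182.
One-sided p ≈ 0.0373, which is < 0.05, so reject H₀.
There is evidence that the true slope on patient age is below 0.198 days per unit.

t = -1.793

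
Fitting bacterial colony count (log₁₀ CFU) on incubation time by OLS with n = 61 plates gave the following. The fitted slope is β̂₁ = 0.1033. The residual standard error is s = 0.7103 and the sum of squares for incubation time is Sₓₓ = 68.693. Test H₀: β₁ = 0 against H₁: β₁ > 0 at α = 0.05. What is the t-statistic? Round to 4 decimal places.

t = 1.2054

SE(β̂₁) = s/√Sₓₓ = 0.7103/√68.693 = 0.0857009.
t = 0.1033 / 0.0857009 = 1.2054.
df = n − 2 = 59.
One-sided p ≈ 0.1164, which is ≥ 0.05, so fail to reject H₀.
The data do not give significant evidence that the true slope on incubation time is positive.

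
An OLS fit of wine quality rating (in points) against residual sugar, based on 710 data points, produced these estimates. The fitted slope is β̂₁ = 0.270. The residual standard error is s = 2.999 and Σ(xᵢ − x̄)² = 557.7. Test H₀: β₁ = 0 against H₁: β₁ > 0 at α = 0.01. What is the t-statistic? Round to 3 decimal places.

t = 2.126

SE(β̂₁) = s/√Sₓₓ = 2.999/√557.7 = 0.126992.
t = 0.270 / 0.126992 = 2.126.
df = n − 2 = 708.
One-sided p ≈ 0.0169, which is ≥ 0.01, so fail to reject H₀.
The data do not give significant evidence that the true slope on residual sugar is positive.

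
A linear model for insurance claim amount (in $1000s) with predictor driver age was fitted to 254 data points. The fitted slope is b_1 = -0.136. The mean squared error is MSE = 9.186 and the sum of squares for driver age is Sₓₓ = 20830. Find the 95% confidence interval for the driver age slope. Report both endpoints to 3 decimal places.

(-0.177, -0.095)

SE(b_1) = √(MSE/Sₓₓ) = √(9.186/20830) = 0.021.
df = n − 2 = 252.
t* = t_{0.025, 252} = 1.969422.
Margin = t* × SE = 1.969422 × 0.021 = 0.04136.
CI: -0.136 ± 0.04136 → (-0.177, -0.095).
With 95% confidence, each one-unit increase in driver age is associated with a change of between -0.177 and -0.095 $1000s in insurance claim amount.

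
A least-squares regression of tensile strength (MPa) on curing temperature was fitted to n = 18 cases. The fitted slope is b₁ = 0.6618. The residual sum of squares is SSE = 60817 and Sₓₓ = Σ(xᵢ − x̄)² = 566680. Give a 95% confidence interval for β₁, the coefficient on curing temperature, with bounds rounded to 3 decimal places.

(0.488, 0.835)

MSE = SSE/(n − 2) = 60817/16 = 3801.06.
SE(b₁) = √(MSE/Sₓₓ) = √(3801.06/566680) = 0.0818999.
df = n − 2 = 16.
t* = t_{0.025, 16} = 2.119905.
Margin = t* × SE = 2.119905 × 0.0818999 = 0.17362.
CI: 0.6618 ± 0.17362 → (0.488, 0.835).
With 95% confidence, each one-unit increase in curing temperature is associated with a change of between 0.488 and 0.835 MPa in tensile strength.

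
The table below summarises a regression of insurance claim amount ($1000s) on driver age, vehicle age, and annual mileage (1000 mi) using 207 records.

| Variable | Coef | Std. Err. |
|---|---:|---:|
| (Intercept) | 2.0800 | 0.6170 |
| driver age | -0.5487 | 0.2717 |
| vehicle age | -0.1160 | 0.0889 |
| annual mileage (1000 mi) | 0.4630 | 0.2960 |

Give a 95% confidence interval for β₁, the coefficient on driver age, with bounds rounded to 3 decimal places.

(-1.084, -0.013)

Read off: b = -0.5487, SE = 0.2717 for driver age.
df = n − k − 1 = 207 − 3 − 1 = 203.
t* = t_{0.025, 203} = 1.971719.
Margin = t* × SE = 1.971719 × 0.2717 = 0.53572.
CI: -0.5487 ± 0.53572 → (-1.084, -0.013).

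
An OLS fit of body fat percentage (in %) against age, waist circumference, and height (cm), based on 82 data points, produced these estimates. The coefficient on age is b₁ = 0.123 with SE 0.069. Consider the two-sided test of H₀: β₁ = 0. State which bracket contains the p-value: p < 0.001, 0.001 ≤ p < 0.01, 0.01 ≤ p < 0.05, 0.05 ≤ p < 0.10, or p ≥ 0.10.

0.05 ≤ p < 0.10

t = 0.123 / 0.069 = 1.783.
df = n − k − 1 = 82 − 3 − 1 = 78.
Two-sided p = 2·P(T_{78} > |t|) ≈ 0.0785.
So 0.05 ≤ p < 0.10.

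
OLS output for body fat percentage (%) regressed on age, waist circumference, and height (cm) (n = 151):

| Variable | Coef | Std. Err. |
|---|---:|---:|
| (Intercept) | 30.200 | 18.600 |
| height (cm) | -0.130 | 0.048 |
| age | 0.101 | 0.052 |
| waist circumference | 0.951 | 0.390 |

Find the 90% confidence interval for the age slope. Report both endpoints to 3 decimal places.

Read off: b = 0.101, SE = 0.052 for age.
df = n − k − 1 = 151 − 3 − 1 = 147.
t* = t_{0.05, 147} = 1.655285.
Margin = t* × SE = 1.655285 × 0.052 = 0.08607.
CI: 0.101 ± 0.08607 → (0.015, 0.187).

(0.015, 0.187)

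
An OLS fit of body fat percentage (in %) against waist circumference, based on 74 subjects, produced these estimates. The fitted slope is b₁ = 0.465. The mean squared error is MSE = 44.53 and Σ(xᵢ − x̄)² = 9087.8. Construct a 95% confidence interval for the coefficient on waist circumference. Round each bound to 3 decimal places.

SE(b₁) = √(MSE/Sₓₓ) = √(44.53/9087.8) = 0.0699998.
df = n − 2 = 72.
t* = t_{0.025, 72} = 1.993464.
Margin = t* × SE = 1.993464 × 0.0699998 = 0.13954.
CI: 0.465 ± 0.13954 → (0.325, 0.605).
With 95% confidence, each one-unit increase in waist circumference is associated with a change of between 0.325 and 0.605 % in body fat percentage.

(0.325, 0.605)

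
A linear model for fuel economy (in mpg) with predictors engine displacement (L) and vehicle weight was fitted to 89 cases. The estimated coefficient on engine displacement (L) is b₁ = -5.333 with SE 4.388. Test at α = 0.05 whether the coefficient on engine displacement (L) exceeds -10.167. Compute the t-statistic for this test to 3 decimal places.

t = 1.102

H₀: β₁ = -10.167 vs H₁: β₁ > -10.167.
t = (b₁ − β₁⁰)/SE = (-5.333 − (-10.167)) / 4.388 = 1.102.
df = n − k − 1 = 89 − 2 − 1 = 86.
One-sided p ≈ 0.1368, which is ≥ 0.05, so fail to reject H₀.
The data do not give significant evidence that the true slope on engine displacement (L) exceeds -10.167 mpg per unit, holding the other predictors fixed.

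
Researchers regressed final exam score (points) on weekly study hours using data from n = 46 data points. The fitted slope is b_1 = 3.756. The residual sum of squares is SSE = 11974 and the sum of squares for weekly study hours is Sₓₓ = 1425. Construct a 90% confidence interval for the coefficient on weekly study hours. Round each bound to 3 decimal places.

MSE = SSE/(n − 2) = 11974/44 = 272.136.
SE(b_1) = √(MSE/Sₓₓ) = √(272.136/1425) = 0.437004.
df = n − 2 = 44.
t* = t_{0.05, 44} = 1.68023.
Margin = t* × SE = 1.68023 × 0.437004 = 0.73427.
CI: 3.756 ± 0.73427 → (3.022, 4.490).
With 90% confidence, each one-unit increase in weekly study hours is associated with a change of between 3.022 and 4.490 points in final exam score.

(3.022, 4.490)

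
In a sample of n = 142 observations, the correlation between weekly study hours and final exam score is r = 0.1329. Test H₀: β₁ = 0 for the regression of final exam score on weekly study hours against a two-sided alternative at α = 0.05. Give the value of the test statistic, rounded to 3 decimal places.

t = 1.587

t = r·√(n − 2)/√(1 − r²) = 0.1329·√140/√0.982338 = 1.587.
df = n − 2 = 140.
Two-sided p ≈ 0.1149, which is ≥ 0.05, so fail to reject H₀.
The data do not give significant evidence of a linear association between weekly study hours and final exam score.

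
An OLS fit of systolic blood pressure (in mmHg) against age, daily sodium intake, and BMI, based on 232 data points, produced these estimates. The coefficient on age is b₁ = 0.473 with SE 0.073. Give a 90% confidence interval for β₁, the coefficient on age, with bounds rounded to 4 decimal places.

df = n − k − 1 = 232 − 3 − 1 = 228.
t* = t_{0.05, 228} = 1.651564.
Margin = t* × SE = 1.651564 × 0.073 = 0.120564.
CI: 0.473 ± 0.120564 → (0.3524, 0.5936).
With 90% confidence, each one-unit increase in age is associated with a change of between 0.3524 and 0.5936 mmHg in systolic blood pressure, holding the other predictors fixed.

(0.3524, 0.5936)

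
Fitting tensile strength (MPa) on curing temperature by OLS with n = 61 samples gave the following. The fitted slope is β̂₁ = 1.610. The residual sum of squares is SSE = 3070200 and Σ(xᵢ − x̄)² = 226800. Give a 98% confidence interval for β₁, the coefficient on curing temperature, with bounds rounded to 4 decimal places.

MSE = SSE/(n − 2) = 3070200/59 = 52037.3.
SE(β̂₁) = √(MSE/Sₓₓ) = √(52037.3/226800) = 0.479.
df = n − 2 = 59.
t* = t_{0.01, 59} = 2.391229.
Margin = t* × SE = 2.391229 × 0.479 = 1.145399.
CI: 1.610 ± 1.145399 → (0.4646, 2.7554).
With 98% confidence, each one-unit increase in curing temperature is associated with a change of between 0.4646 and 2.7554 MPa in tensile strength.

(0.4646, 2.7554)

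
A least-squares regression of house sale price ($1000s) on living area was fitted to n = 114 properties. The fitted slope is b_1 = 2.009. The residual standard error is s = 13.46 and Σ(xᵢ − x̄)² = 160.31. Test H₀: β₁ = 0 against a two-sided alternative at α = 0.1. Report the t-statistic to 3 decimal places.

SE(b_1) = s/√Sₓₓ = 13.46/√160.31 = 1.06308.
t = 2.009 / 1.06308 = 1.890.
df = n − 2 = 112.
Two-sided p ≈ 0.0614, which is < 0.1, so reject H₀.
There is evidence that living area is associated with house sale price.

t = 1.890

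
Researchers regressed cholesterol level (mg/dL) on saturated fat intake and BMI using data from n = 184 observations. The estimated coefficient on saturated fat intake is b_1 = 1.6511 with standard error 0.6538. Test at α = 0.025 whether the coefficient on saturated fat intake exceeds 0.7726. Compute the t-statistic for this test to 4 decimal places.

t = 1.3437

H₀: β₁ = 0.7726 vs H₁: β₁ > 0.7726.
t = (b_1 − β₁⁰)/SE = (1.6511 − 0.7726) / 0.6538 = 1.3437.
df = n − k − 1 = 184 − 2 − 1 = 181.
One-sided p ≈ 0.0904, which is ≥ 0.025, so fail to reject H₀.
The data do not give significant evidence that the true slope on saturated fat intake exceeds 0.7726 mg/dL per unit, holding the other predictors fixed.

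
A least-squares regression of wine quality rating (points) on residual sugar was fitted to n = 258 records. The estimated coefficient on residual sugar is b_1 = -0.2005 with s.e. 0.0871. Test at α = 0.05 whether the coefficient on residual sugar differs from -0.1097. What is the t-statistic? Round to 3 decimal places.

t = -1.042

H₀: β₁ = -0.1097 vs H₁: β₁ ≠ -0.1097.
t = (b_1 − β₁⁰)/SE = (-0.2005 − (-0.1097)) / 0.0871 = -1.042.
df = n − 2 = 258 − 2 = 256.
Two-sided p ≈ 0.2982, which is ≥ 0.05, so fail to reject H₀.
The data are consistent with a true slope of -0.1097 points per unit of residual sugar.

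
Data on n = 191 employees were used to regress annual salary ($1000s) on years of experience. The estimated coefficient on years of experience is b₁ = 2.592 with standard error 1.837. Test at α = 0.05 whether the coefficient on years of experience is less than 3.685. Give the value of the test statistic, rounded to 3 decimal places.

t = -0.595

H₀: β₁ = 3.685 vs H₁: β₁ < 3.685.
t = (b₁ − β₁⁰)/SE = (2.592 − 3.685) / 1.837 = -0.595.
df = n − 2 = 191 − 2 = 189.
One-sided p ≈ 0.2763, which is ≥ 0.05, so fail to reject H₀.
The data do not give significant evidence that the true slope on years of experience is below 3.685 $1000s per unit.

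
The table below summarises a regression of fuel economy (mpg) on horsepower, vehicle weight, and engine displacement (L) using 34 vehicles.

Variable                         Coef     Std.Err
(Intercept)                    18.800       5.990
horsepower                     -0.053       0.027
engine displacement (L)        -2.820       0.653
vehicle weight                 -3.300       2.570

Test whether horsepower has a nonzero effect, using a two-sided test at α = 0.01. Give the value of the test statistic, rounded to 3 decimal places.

Read off: b = -0.053, SE = 0.027 for horsepower.
H₀: β₁ = 0 vs H₁: β₁ ≠ 0.
t = -0.053 / 0.027 = -1.963.
df = n − k − 1 = 34 − 3 − 1 = 30.
Two-sided p ≈ 0.0590, which is ≥ 0.01, so fail to reject H₀.
The data do not give significant evidence of an association between horsepower and fuel economy, after adjusting for the other predictors.

t = -1.963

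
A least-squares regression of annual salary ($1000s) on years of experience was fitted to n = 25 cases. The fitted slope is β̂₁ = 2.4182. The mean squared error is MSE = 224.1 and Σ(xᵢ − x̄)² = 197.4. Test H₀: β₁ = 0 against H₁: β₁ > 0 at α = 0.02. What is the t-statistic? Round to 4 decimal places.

SE(β̂₁) = √(MSE/Sₓₓ) = √(224.1/197.4) = 1.06549.
t = 2.4182 / 1.06549 = 2.2696.
df = n − 2 = 23.
One-sided p ≈ 0.0165, which is < 0.02, so reject H₀.
There is evidence that the true slope on years of experience is positive.

t = 2.2696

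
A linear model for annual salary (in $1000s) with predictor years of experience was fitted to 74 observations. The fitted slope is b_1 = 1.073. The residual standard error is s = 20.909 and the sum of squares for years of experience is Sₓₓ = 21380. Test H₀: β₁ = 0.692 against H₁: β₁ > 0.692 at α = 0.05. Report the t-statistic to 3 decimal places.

SE(b_1) = s/√Sₓₓ = 20.909/√21380 = 0.142998.
t = (1.073 − 0.692) / 0.142998 = 2.664.
df = n − 2 = 72.
One-sided p ≈ 0.0048, which is < 0.05, so reject H₀.
There is evidence that the true slope on years of experience exceeds 0.692 $1000s per unit.

t = 2.664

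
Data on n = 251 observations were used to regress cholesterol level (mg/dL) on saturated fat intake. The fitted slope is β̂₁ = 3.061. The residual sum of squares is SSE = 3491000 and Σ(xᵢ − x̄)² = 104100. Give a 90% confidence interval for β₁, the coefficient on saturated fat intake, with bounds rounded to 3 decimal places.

MSE = SSE/(n − 2) = 3491000/249 = 14020.1.
SE(β̂₁) = √(MSE/Sₓₓ) = √(14020.1/104100) = 0.366986.
df = n − 2 = 249.
t* = t_{0.05, 249} = 1.650996.
Margin = t* × SE = 1.650996 × 0.366986 = 0.60589.
CI: 3.061 ± 0.60589 → (2.455, 3.667).
With 90% confidence, each one-unit increase in saturated fat intake is associated with a change of between 2.455 and 3.667 mg/dL in cholesterol level.

(2.455, 3.667)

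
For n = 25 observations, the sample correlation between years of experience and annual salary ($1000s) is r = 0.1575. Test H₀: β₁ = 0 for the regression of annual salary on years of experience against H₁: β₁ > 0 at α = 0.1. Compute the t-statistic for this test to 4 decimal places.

t = r·√(n − 2)/√(1 − r²) = 0.1575·√23/√0.975194 = 0.7649.
df = n − 2 = 23.
One-sided p ≈ 0.2261, which is ≥ 0.1, so fail to reject H₀.
The data do not give significant evidence of a linear association between years of experience and annual salary.

t = 0.7649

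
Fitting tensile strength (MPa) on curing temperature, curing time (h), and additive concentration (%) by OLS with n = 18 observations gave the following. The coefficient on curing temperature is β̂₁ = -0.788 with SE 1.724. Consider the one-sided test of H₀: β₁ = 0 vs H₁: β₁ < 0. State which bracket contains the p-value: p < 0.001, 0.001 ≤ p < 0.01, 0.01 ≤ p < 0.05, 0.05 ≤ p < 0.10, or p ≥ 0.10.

p ≥ 0.10

t = -0.788 / 1.724 = -0.457.
df = n − k − 1 = 18 − 3 − 1 = 14.
One-sided p = P(T_{14} < t) ≈ 0.3273.
So p ≥ 0.10.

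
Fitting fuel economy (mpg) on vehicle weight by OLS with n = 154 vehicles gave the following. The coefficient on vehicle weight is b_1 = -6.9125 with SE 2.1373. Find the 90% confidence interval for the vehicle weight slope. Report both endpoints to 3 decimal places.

(-10.450, -3.375)

df = n − 2 = 154 − 2 = 152.
t* = t_{0.05, 152} = 1.65494.
Margin = t* × SE = 1.65494 × 2.1373 = 3.53710.
CI: -6.9125 ± 3.53710 → (-10.450, -3.375).
With 90% confidence, each one-unit increase in vehicle weight is associated with a change of between -10.450 and -3.375 mpg in fuel economy.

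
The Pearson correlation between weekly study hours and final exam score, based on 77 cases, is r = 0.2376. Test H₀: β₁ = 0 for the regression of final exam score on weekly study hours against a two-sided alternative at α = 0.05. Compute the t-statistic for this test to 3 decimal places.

t = r·√(n − 2)/√(1 − r²) = 0.2376·√75/√0.943546 = 2.118.
df = n − 2 = 75.
Two-sided p ≈ 0.0375, which is < 0.05, so reject H₀.
There is evidence of a linear association between weekly study hours and final exam score.

t = 2.118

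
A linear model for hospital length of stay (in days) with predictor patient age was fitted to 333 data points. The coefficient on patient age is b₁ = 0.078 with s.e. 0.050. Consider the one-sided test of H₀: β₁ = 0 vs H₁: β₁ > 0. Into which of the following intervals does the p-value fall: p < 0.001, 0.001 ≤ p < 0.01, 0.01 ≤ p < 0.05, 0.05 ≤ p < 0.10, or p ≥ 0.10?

0.05 ≤ p < 0.10

t = 0.078 / 0.050 = 1.560.
df = n − 2 = 333 − 2 = 331.
One-sided p = P(T_{331} > t) ≈ 0.0599.
So 0.05 ≤ p < 0.10.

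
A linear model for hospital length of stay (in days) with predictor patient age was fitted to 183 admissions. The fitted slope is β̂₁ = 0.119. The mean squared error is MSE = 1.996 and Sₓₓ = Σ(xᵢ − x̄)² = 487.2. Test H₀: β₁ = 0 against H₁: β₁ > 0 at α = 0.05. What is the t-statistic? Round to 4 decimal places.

SE(β̂₁) = √(MSE/Sₓₓ) = √(1.996/487.2) = 0.0640069.
t = 0.119 / 0.0640069 = 1.8592.
df = n − 2 = 181.
One-sided p ≈ 0.0323, which is < 0.05, so reject H₀.
There is evidence that the true slope on patient age is positive.

t = 1.8592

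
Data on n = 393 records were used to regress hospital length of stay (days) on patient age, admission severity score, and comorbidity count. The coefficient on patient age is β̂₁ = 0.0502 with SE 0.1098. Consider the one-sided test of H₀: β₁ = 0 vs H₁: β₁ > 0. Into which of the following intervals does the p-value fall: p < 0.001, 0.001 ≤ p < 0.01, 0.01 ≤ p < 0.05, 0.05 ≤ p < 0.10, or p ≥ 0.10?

p ≥ 0.10

t = 0.0502 / 0.1098 = 0.457.
df = n − k − 1 = 393 − 3 − 1 = 389.
One-sided p = P(T_{389} > t) ≈ 0.3239.
So p ≥ 0.10.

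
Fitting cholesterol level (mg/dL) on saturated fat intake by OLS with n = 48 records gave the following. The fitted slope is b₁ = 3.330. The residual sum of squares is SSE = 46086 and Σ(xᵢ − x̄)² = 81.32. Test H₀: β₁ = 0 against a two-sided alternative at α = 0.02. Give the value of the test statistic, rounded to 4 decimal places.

t = 0.9487

MSE = SSE/(n − 2) = 46086/46 = 1001.87.
SE(b₁) = √(MSE/Sₓₓ) = √(1001.87/81.32) = 3.51.
t = 3.330 / 3.51 = 0.9487.
df = n − 2 = 46.
Two-sided p ≈ 0.3477, which is ≥ 0.02, so fail to reject H₀.
The data do not give significant evidence of an association between saturated fat intake and cholesterol level.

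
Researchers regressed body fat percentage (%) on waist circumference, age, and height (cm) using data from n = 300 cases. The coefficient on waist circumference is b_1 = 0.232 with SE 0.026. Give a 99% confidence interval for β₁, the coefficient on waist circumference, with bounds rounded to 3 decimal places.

(0.165, 0.299)

df = n − k − 1 = 300 − 3 − 1 = 296.
t* = t_{0.005, 296} = 2.592541.
Margin = t* × SE = 2.592541 × 0.026 = 0.06741.
CI: 0.232 ± 0.06741 → (0.165, 0.299).
With 99% confidence, each one-unit increase in waist circumference is associated with a change of between 0.165 and 0.299 % in body fat percentage, holding the other predictors fixed.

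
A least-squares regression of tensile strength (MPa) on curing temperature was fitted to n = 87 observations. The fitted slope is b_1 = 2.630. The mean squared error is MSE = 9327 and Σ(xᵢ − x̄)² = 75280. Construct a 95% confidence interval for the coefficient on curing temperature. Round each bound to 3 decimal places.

SE(b_1) = √(MSE/Sₓₓ) = √(9327/75280) = 0.351991.
df = n − 2 = 85.
t* = t_{0.025, 85} = 1.988268.
Margin = t* × SE = 1.988268 × 0.351991 = 0.69985.
CI: 2.630 ± 0.69985 → (1.930, 3.330).
With 95% confidence, each one-unit increase in curing temperature is associated with a change of between 1.930 and 3.330 MPa in tensile strength.

(1.930, 3.330)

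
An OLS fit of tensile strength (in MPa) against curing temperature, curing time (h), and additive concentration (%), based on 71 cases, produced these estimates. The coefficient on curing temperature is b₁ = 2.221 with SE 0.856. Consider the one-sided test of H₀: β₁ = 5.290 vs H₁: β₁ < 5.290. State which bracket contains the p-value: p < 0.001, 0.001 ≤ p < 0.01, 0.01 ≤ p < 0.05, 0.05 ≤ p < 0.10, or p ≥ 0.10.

p < 0.001

t = (2.221 − 5.290) / 0.856 = -3.585.
df = n − k − 1 = 71 − 3 − 1 = 67.
One-sided p = P(T_{67} < t) ≈ 0.0003.
So p < 0.001.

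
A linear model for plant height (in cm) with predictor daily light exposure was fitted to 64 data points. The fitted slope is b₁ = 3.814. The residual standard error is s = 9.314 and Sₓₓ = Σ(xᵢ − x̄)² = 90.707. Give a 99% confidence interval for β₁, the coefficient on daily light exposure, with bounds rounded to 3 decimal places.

SE(b₁) = s/√Sₓₓ = 9.314/√90.707 = 0.977948.
df = n − 2 = 62.
t* = t_{0.005, 62} = 2.657479.
Margin = t* × SE = 2.657479 × 0.977948 = 2.59888.
CI: 3.814 ± 2.59888 → (1.215, 6.413).
With 99% confidence, each one-unit increase in daily light exposure is associated with a change of between 1.215 and 6.413 cm in plant height.

(1.215, 6.413)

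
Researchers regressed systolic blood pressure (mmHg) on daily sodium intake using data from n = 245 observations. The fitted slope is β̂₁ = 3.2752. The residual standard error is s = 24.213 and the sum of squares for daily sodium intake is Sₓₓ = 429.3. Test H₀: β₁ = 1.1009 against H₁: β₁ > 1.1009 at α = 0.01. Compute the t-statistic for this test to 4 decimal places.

SE(β̂₁) = s/√Sₓₓ = 24.213/√429.3 = 1.16861.
t = (3.2752 − 1.1009) / 1.16861 = 1.8606.
df = n − 2 = 243.
One-sided p ≈ 0.0320, which is ≥ 0.01, so fail to reject H₀.
The data do not give significant evidence that the true slope on daily sodium intake exceeds 1.1009 mmHg per unit.

t = 1.8606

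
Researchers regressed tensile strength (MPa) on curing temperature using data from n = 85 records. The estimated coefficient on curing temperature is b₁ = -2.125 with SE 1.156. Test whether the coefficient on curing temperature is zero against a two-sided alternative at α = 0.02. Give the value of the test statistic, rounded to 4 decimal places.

H₀: β₁ = 0 vs H₁: β₁ ≠ 0.
t = (b₁ − β₁⁰)/SE = -2.125 / 1.156 = -1.8382.
df = n − 2 = 85 − 2 = 83.
Two-sided p ≈ 0.0696, which is ≥ 0.02, so fail to reject H₀.
The data do not give significant evidence of an association between curing temperature and tensile strength.

t = -1.8382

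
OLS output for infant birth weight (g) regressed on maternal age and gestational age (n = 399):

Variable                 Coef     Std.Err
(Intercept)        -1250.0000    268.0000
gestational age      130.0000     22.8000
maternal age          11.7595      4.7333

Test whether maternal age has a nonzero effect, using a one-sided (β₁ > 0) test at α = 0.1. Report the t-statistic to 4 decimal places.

t = 2.4844

Read off: b = 11.7595, SE = 4.7333 for maternal age.
H₀: β₁ = 0 vs H₁: β₁ > 0.
t = 11.7595 / 4.7333 = 2.4844.
df = n − k − 1 = 399 − 2 − 1 = 396.
One-sided p ≈ 0.0067, which is < 0.1, so reject H₀.
There is evidence that the true slope on maternal age is positive, holding the other predictors fixed.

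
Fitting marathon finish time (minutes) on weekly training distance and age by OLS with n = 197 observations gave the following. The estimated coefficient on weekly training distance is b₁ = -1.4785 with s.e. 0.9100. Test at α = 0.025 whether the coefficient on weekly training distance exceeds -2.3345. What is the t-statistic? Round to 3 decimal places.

H₀: β₁ = -2.3345 vs H₁: β₁ > -2.3345.
t = (b₁ − β₁⁰)/SE = (-1.4785 − (-2.3345)) / 0.9100 = 0.941.
df = n − k − 1 = 197 − 2 − 1 = 194.
One-sided p ≈ 0.1740, which is ≥ 0.025, so fail to reject H₀.
The data do not give significant evidence that the true slope on weekly training distance exceeds -2.3345 minutes per unit, holding the other predictors fixed.

t = 0.941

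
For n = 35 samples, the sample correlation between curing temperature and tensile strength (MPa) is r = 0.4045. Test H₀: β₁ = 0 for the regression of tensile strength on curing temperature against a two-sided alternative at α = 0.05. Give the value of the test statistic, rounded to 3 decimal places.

t = 2.541

t = r·√(n − 2)/√(1 − r²) = 0.4045·√33/√0.83638 = 2.541.
df = n − 2 = 33.
Two-sided p ≈ 0.0159, which is < 0.05, so reject H₀.
There is evidence of a linear association between curing temperature and tensile strength.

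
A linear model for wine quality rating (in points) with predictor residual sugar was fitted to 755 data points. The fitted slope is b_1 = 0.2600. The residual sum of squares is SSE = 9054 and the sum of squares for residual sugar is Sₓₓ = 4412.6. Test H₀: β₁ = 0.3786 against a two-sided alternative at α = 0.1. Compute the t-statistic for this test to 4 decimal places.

t = -2.2720

MSE = SSE/(n − 2) = 9054/753 = 12.0239.
SE(b_1) = √(MSE/Sₓₓ) = √(12.0239/4412.6) = 0.0522006.
t = (0.2600 − 0.3786) / 0.0522006 = -2.2720.
df = n − 2 = 753.
Two-sided p ≈ 0.0234, which is < 0.1, so reject H₀.
There is evidence that the true slope on residual sugar differs from 0.3786 points per unit.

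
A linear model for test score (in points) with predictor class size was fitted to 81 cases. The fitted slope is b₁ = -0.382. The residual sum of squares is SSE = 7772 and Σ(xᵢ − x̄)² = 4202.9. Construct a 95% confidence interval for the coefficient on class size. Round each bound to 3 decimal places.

MSE = SSE/(n − 2) = 7772/79 = 98.3797.
SE(b₁) = √(MSE/Sₓₓ) = √(98.3797/4202.9) = 0.152995.
df = n − 2 = 79.
t* = t_{0.025, 79} = 1.99045.
Margin = t* × SE = 1.99045 × 0.152995 = 0.30453.
CI: -0.382 ± 0.30453 → (-0.687, -0.077).
With 95% confidence, each one-unit increase in class size is associated with a change of between -0.687 and -0.077 points in test score.

(-0.687, -0.077)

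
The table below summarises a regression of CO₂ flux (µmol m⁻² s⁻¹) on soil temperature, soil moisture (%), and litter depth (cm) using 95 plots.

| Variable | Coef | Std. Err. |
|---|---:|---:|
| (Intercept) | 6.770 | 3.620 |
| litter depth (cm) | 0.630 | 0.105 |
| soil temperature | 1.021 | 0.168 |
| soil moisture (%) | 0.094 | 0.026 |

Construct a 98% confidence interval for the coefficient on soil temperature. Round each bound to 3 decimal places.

(0.623, 1.419)

Read off: b = 1.021, SE = 0.168 for soil temperature.
df = n − k − 1 = 95 − 3 − 1 = 91.
t* = t_{0.01, 91} = 2.368026.
Margin = t* × SE = 2.368026 × 0.168 = 0.39783.
CI: 1.021 ± 0.39783 → (0.623, 1.419).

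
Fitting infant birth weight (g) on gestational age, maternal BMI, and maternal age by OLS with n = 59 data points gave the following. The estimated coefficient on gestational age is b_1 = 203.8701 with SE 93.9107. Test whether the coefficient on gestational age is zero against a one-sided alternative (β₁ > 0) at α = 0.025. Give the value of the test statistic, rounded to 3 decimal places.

t = 2.171

H₀: β₁ = 0 vs H₁: β₁ > 0.
t = (b_1 − β₁⁰)/SE = 203.8701 / 93.9107 = 2.171.
df = n − k − 1 = 59 − 3 − 1 = 55.
One-sided p ≈ 0.0171, which is < 0.025, so reject H₀.
There is evidence that the true slope on gestational age is positive, holding the other predictors fixed.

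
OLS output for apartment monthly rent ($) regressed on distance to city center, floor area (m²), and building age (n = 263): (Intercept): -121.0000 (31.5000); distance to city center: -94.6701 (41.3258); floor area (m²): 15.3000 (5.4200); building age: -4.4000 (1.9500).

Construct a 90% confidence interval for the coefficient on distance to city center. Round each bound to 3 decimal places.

Read off: b = -94.6701, SE = 41.3258 for distance to city center.
df = n − k − 1 = 263 − 3 − 1 = 259.
t* = t_{0.05, 259} = 1.650758.
Margin = t* × SE = 1.650758 × 41.3258 = 68.21890.
CI: -94.6701 ± 68.21890 → (-162.889, -26.451).

(-162.889, -26.451)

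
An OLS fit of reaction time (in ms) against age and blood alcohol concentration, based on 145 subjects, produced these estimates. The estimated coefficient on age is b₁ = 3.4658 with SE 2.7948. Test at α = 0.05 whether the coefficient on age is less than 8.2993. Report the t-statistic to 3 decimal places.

t = -1.729

H₀: β₁ = 8.2993 vs H₁: β₁ < 8.2993.
t = (b₁ − β₁⁰)/SE = (3.4658 − 8.2993) / 2.7948 = -1.729.
df = n − k − 1 = 145 − 2 − 1 = 142.
One-sided p ≈ 0.0429, which is < 0.05, so reject H₀.
There is evidence that the true slope on age is below 8.2993 ms per unit, holding the other predictors fixed.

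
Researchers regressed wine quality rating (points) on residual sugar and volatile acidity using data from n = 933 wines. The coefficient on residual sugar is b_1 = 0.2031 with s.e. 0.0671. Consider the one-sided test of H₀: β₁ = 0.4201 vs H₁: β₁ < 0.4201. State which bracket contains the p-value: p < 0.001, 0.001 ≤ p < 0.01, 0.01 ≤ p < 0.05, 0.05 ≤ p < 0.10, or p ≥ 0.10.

p < 0.001

t = (0.2031 − 0.4201) / 0.0671 = -3.234.
df = n − k − 1 = 933 − 2 − 1 = 930.
One-sided p = P(T_{930} < t) ≈ 0.0006.
So p < 0.001.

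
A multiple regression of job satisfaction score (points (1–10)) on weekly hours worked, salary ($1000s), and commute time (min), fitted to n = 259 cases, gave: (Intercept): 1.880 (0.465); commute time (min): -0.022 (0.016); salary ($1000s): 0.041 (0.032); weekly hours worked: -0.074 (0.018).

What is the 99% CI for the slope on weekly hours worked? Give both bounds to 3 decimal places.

(-0.121, -0.027)

Read off: b = -0.074, SE = 0.018 for weekly hours worked.
df = n − k − 1 = 259 − 3 − 1 = 255.
t* = t_{0.005, 255} = 2.595246.
Margin = t* × SE = 2.595246 × 0.018 = 0.04671.
CI: -0.074 ± 0.04671 → (-0.121, -0.027).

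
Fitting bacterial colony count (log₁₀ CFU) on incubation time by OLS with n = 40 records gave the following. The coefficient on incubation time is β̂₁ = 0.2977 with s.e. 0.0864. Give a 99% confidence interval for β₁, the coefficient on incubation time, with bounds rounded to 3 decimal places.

df = n − 2 = 40 − 2 = 38.
t* = t_{0.005, 38} = 2.711558.
Margin = t* × SE = 2.711558 × 0.0864 = 0.23428.
CI: 0.2977 ± 0.23428 → (0.063, 0.532).
With 99% confidence, each one-unit increase in incubation time is associated with a change of between 0.063 and 0.532 log₁₀ CFU in bacterial colony count.

(0.063, 0.532)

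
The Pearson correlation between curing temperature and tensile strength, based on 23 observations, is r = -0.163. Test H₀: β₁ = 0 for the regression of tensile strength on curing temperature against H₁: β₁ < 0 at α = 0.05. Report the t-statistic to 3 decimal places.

t = -0.757

t = r·√(n − 2)/√(1 − r²) = -0.163·√21/√0.973431 = -0.757.
df = n − 2 = 21.
One-sided p ≈ 0.2287, which is ≥ 0.05, so fail to reject H₀.
The data do not give significant evidence of a linear association between curing temperature and tensile strength.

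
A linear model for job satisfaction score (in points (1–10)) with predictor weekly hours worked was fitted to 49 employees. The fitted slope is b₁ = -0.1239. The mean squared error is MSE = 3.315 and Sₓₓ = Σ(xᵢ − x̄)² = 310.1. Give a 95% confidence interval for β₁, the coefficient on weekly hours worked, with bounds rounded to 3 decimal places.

(-0.332, 0.084)

SE(b₁) = √(MSE/Sₓₓ) = √(3.315/310.1) = 0.103393.
df = n − 2 = 47.
t* = t_{0.025, 47} = 2.011741.
Margin = t* × SE = 2.011741 × 0.103393 = 0.20800.
CI: -0.1239 ± 0.20800 → (-0.332, 0.084).
With 95% confidence, each one-unit increase in weekly hours worked is associated with a change of between -0.332 and 0.084 points (1–10) in job satisfaction score.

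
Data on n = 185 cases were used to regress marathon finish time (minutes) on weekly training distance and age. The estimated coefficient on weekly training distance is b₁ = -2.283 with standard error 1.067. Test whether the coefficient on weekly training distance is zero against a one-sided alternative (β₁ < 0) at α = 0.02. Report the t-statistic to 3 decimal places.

H₀: β₁ = 0 vs H₁: β₁ < 0.
t = (b₁ − β₁⁰)/SE = -2.283 / 1.067 = -2.140.
df = n − k − 1 = 185 − 2 − 1 = 182.
One-sided p ≈ 0.0169, which is < 0.02, so reject H₀.
There is evidence that the true slope on weekly training distance is negative, holding the other predictors fixed.

t = -2.140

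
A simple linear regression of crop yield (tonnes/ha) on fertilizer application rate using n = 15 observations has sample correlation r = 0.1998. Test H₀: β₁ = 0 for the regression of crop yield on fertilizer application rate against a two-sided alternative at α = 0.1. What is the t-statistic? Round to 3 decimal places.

t = 0.735

t = r·√(n − 2)/√(1 − r²) = 0.1998·√13/√0.96008 = 0.735.
df = n − 2 = 13.
Two-sided p ≈ 0.4753, which is ≥ 0.1, so fail to reject H₀.
The data do not give significant evidence of a linear association between fertilizer application rate and crop yield.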